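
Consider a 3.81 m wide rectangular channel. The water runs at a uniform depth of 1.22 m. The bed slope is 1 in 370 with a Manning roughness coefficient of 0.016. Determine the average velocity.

V = 2.67 m/s

Flow area A = b·y = 3.81 × 1.22 = 4.648 m². Wetted perimeter P = b + 2y = 3.81 + 2×1.22 = 6.25 m.
Hydraulic radius R = A/P = 4.648/6.25 = 0.7437 m.
From Manning's equation, V = (1/n) R^(2/3) S^(1/2) = (1/0.016) × 0.7437^(2/3) × 0.002703^(1/2) = 2.67 m/s.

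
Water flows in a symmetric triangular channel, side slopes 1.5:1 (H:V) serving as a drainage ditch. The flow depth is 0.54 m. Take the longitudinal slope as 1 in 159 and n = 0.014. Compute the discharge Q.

Q = 0.916 m³/s

For a triangular section with side slope z = 1.5: A = zy² = 1.5×0.54² = 0.4374 m²; P = 2y√(1+z²) = 2×0.54×1.803 = 1.947 m.
Hydraulic radius R = A/P = 0.4374/1.947 = 0.2247 m.
Manning's equation: Q = (1/n) A R^(2/3) S^(1/2) = (1/0.014) × 0.4374 × 0.2247^(2/3) × 0.006289^(1/2) = 0.916 m³/s.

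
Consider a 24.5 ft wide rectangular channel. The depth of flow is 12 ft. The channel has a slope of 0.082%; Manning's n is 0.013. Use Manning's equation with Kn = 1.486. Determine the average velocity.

Flow area A = b·y = 24.5 × 12 = 294 ft². Wetted perimeter P = b + 2y = 24.5 + 2×12 = 48.5 ft.
Hydraulic radius R = A/P = 294/48.5 = 6.062 ft.
From Manning's equation, V = (1.486/n) R^(2/3) S^(1/2) = (1.486/0.013) × 6.062^(2/3) × 0.00082^(1/2) = 10.9 ft/s.

V = 10.9 ft/s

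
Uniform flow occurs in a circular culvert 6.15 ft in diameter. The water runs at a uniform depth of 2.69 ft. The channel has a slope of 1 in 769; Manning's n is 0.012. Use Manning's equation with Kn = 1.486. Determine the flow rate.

For a circular section of diameter D = 6.15 ft at depth y = 2.69 ft, the central angle is θ = 2 arccos(1 − 2y/D) = 2.891 rad. Then A = (D²/8)(θ − sin θ) = 12.49 ft² and P = Dθ/2 = 8.888 ft.
Hydraulic radius R = A/P = 12.49/8.888 = 1.405 ft.
Manning's equation: Q = (1.486/n) A R^(2/3) S^(1/2) = (1.486/0.012) × 12.49 × 1.405^(2/3) × 0.0013^(1/2) = 70 ft³/s.

Q = 70 ft³/s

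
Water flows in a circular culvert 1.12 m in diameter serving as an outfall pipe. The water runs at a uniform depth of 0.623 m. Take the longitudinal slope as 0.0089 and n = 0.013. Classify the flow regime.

For a circular section of diameter D = 1.12 m at depth y = 0.623 m, the central angle is θ = 2 arccos(1 − 2y/D) = 3.367 rad. Then A = (D²/8)(θ − sin θ) = 0.563 m² and P = Dθ/2 = 1.886 m.
Hydraulic radius R = A/P = 0.563/1.886 = 0.2986 m.
V = (1/n) R^(2/3) √S = (1/0.013) × 0.2986^(2/3) × √0.0089 = 3.242 m/s. Hydraulic depth D_h = A/T = 0.563/1.113 = 0.5059 m.
Froude number Fr = V/√(g·D_h) = 3.242/√(9.81×0.5059) = 1.46, which is greater than 1, so the flow is supercritical.

supercritical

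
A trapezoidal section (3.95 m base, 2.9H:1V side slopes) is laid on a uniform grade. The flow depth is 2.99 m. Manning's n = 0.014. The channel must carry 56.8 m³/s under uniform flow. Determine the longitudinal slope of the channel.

With bottom width b = 3.95 m and side slope z = 2.9: A = (b + zy)y = (3.95 + 2.9×2.99)×2.99 = 37.74 m²; P = b + 2y√(1+z²) = 3.95 + 2×2.99×3.068 = 22.29 m.
Hydraulic radius R = A/P = 37.74/22.29 = 1.693 m.
From Manning's equation, S = [nQ / (1 A R^(2/3))]² = [0.014 × 56.8 / (1 × 37.74 × 1.693^(2/3))]² = 0.00022.

S = 0.00022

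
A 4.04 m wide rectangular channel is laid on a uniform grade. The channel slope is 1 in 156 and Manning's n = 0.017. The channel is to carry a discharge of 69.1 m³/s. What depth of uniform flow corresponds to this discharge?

y_n = 3.16 m

Manning's equation rearranged: A R^(2/3) = nQ / (1·√S) = 0.017 × 69.1 / (√0.00641) = 14.67.
Trying y = 3.5 m: A R^(2/3) = 16.68 — too large.
Trying y = 2.22 m: A R^(2/3) = 9.31 — too small.
Trying y = 3.16 m: A R^(2/3) = 14.67 — matches.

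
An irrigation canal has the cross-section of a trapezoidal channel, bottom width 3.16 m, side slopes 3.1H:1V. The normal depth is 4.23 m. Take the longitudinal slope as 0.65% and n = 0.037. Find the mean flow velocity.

With bottom width b = 3.16 m and side slope z = 3.1: A = (b + zy)y = (3.16 + 3.1×4.23)×4.23 = 68.83 m²; P = b + 2y√(1+z²) = 3.16 + 2×4.23×3.257 = 30.72 m.
Hydraulic radius R = A/P = 68.83/30.72 = 2.241 m.
From Manning's equation, V = (1/n) R^(2/3) S^(1/2) = (1/0.037) × 2.241^(2/3) × 0.0065^(1/2) = 3.73 m/s.

V = 3.73 m/s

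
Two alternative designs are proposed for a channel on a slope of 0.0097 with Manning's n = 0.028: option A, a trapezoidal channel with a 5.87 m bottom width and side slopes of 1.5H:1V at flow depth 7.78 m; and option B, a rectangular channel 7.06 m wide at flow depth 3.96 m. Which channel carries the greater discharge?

Channel A: With bottom width b = 5.87 m and side slope z = 1.5: A = (b + zy)y = (5.87 + 1.5×7.78)×7.78 = 136.5 m²; P = b + 2y√(1+z²) = 5.87 + 2×7.78×1.803 = 33.92 m. Hydraulic radius R = A/P = 136.5/33.92 = 4.023 m. Q_A = (1/0.028)·136.5·4.023^(2/3)·√0.0097 = 1214 m³/s.
Channel B: Flow area A = b·y = 7.06 × 3.96 = 27.96 m². Wetted perimeter P = b + 2y = 7.06 + 2×3.96 = 14.98 m. Hydraulic radius R = A/P = 27.96/14.98 = 1.866 m. Q_B = (1/0.028)·27.96·1.866^(2/3)·√0.0097 = 149.1 m³/s.
Q_A = 1214 m³/s vs Q_B = 149.1 m³/s, so channel A carries more.

channel A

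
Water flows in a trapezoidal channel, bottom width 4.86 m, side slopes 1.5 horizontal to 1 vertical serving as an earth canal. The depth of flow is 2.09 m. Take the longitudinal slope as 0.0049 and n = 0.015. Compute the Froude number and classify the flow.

supercritical

With bottom width b = 4.86 m and side slope z = 1.5: A = (b + zy)y = (4.86 + 1.5×2.09)×2.09 = 16.71 m²; P = b + 2y√(1+z²) = 4.86 + 2×2.09×1.803 = 12.4 m.
Hydraulic radius R = A/P = 16.71/12.4 = 1.348 m.
V = (1/n) R^(2/3) √S = (1/0.015) × 1.348^(2/3) × √0.0049 = 5.695 m/s. Hydraulic depth D_h = A/T = 16.71/11.13 = 1.501 m.
Froude number Fr = V/√(g·D_h) = 5.695/√(9.81×1.501) = 1.48, which is greater than 1, so the flow is supercritical.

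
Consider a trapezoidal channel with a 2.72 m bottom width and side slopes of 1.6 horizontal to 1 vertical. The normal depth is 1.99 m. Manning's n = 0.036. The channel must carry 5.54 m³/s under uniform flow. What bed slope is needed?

With bottom width b = 2.72 m and side slope z = 1.6: A = (b + zy)y = (2.72 + 1.6×1.99)×1.99 = 11.75 m²; P = b + 2y√(1+z²) = 2.72 + 2×1.99×1.887 = 10.23 m.
Hydraulic radius R = A/P = 11.75/10.23 = 1.149 m.
From Manning's equation, S = [nQ / (1 A R^(2/3))]² = [0.036 × 5.54 / (1 × 11.75 × 1.149^(2/3))]² = 0.00024.

S = 0.00024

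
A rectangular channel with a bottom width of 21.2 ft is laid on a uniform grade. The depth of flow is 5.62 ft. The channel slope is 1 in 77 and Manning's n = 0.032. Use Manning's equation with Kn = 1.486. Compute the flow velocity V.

V = 12.6 ft/s

Flow area A = b·y = 21.2 × 5.62 = 119.1 ft². Wetted perimeter P = b + 2y = 21.2 + 2×5.62 = 32.44 ft.
Hydraulic radius R = A/P = 119.1/32.44 = 3.673 ft.
From Manning's equation, V = (1.486/n) R^(2/3) S^(1/2) = (1.486/0.032) × 3.673^(2/3) × 0.01299^(1/2) = 12.6 ft/s.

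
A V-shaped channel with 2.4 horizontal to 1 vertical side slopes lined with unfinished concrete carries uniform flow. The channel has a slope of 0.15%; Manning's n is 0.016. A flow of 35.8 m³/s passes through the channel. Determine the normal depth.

Manning's equation rearranged: A R^(2/3) = nQ / (1·√S) = 0.016 × 35.8 / (√0.0015) = 14.79.
Trying y = 1.93 m: A R^(2/3) = 8.276 — short.
Trying y = 2.74 m: A R^(2/3) = 21.07 — over.
Trying y = 2.4 m: A R^(2/3) = 14.8 — matches.

y_n = 2.4 m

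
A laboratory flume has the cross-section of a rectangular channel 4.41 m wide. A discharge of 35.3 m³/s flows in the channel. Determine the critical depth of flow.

y_c = 1.87 m

For a rectangular channel, critical depth y_c = (q²/g)^(1/3) where q = Q/b = 35.3/4.41 = 8.005 m²/s.
So y_c = (8.005²/9.81)^(1/3) = 1.87 m.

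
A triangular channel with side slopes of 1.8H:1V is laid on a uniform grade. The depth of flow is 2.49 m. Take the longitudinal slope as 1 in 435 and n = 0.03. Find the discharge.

Q = 18.9 m³/s

For a triangular section with side slope z = 1.8: A = zy² = 1.8×2.49² = 11.16 m²; P = 2y√(1+z²) = 2×2.49×2.059 = 10.25 m.
Hydraulic radius R = A/P = 11.16/10.25 = 1.088 m.
Manning's equation: Q = (1/n) A R^(2/3) S^(1/2) = (1/0.03) × 11.16 × 1.088^(2/3) × 0.002299^(1/2) = 18.9 m³/s.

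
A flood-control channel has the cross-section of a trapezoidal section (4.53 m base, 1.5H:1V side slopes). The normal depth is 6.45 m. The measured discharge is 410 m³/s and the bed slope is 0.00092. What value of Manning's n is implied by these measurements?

With bottom width b = 4.53 m and side slope z = 1.5: A = (b + zy)y = (4.53 + 1.5×6.45)×6.45 = 91.62 m²; P = b + 2y√(1+z²) = 4.53 + 2×6.45×1.803 = 27.79 m.
Hydraulic radius R = A/P = 91.62/27.79 = 3.297 m.
Rearranging Manning's equation: n = (1/Q) A R^(2/3) S^(1/2) = (1/410) × 91.62 × 3.297^(2/3) × √0.00092 = 0.015.

n = 0.015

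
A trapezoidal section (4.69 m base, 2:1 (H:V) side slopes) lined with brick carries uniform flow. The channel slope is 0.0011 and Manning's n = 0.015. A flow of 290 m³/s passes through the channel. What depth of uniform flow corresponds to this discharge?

Manning's equation rearranged: A R^(2/3) = nQ / (1·√S) = 0.015 × 290 / (√0.0011) = 131.2.
Try y = 3.83 m: A R^(2/3) = 79.23 — short.
Try y = 4.81 m: A R^(2/3) = 131 — matches.

y_n = 4.81 m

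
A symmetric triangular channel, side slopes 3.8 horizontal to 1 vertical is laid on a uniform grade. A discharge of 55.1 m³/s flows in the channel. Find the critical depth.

y_c = 2.12 m

At critical depth, Q² T / (g A³) = 1, i.e. A³/T = Q²/g = 55.1²/9.81 = 309.5.
Trying y = 2.29 m: A³/T = 454.7 — over.
Trying y = 1.61 m: A³/T = 78.1 — short.
Trying y = 2.12 m: A³/T = 309.2 — close enough.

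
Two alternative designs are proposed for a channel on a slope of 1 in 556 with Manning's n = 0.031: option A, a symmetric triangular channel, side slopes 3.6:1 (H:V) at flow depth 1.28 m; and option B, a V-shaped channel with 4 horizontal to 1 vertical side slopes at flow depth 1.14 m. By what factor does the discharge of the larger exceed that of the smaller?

1.22

Channel A: For a triangular section with side slope z = 3.6: A = zy² = 3.6×1.28² = 5.898 m²; P = 2y√(1+z²) = 2×1.28×3.736 = 9.565 m. Hydraulic radius R = A/P = 5.898/9.565 = 0.6167 m. Q_A = (1/0.031)·5.898·0.6167^(2/3)·√0.001799 = 5.846 m³/s.
Channel B: For a triangular section with side slope z = 4: A = zy² = 4×1.14² = 5.198 m²; P = 2y√(1+z²) = 2×1.14×4.123 = 9.401 m. Hydraulic radius R = A/P = 5.198/9.401 = 0.553 m. Q_B = (1/0.031)·5.198·0.553^(2/3)·√0.001799 = 4.791 m³/s.
The larger discharge is 5.846 m³/s and the smaller is 4.791 m³/s; the ratio is 1.22.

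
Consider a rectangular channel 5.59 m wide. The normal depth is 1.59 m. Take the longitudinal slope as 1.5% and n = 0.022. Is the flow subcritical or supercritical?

supercritical

Flow area A = b·y = 5.59 × 1.59 = 8.888 m². Wetted perimeter P = b + 2y = 5.59 + 2×1.59 = 8.77 m.
Hydraulic radius R = A/P = 8.888/8.77 = 1.013 m.
V = (1/n) R^(2/3) √S = (1/0.022) × 1.013^(2/3) × √0.015 = 5.617 m/s. Hydraulic depth D_h = A/T = 8.888/5.59 = 1.59 m.
Froude number Fr = V/√(g·D_h) = 5.617/√(9.81×1.59) = 1.42, which is greater than 1, so the flow is supercritical.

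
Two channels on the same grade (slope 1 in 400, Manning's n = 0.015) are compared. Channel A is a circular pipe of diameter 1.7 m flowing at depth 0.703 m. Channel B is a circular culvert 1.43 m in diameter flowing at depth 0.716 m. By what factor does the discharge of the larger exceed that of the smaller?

Channel A: For a circular section of diameter D = 1.7 m at depth y = 0.703 m, the central angle is θ = 2 arccos(1 − 2y/D) = 2.794 rad. Then A = (D²/8)(θ − sin θ) = 0.8863 m² and P = Dθ/2 = 2.375 m. Hydraulic radius R = A/P = 0.8863/2.375 = 0.3732 m. Q_A = (1/0.015)·0.8863·0.3732^(2/3)·√0.0025 = 1.531 m³/s.
Channel B: For a circular section of diameter D = 1.43 m at depth y = 0.716 m, the central angle is θ = 2 arccos(1 − 2y/D) = 3.144 rad. Then A = (D²/8)(θ − sin θ) = 0.8045 m² and P = Dθ/2 = 2.248 m. Hydraulic radius R = A/P = 0.8045/2.248 = 0.3578 m. Q_B = (1/0.015)·0.8045·0.3578^(2/3)·√0.0025 = 1.352 m³/s.
The larger discharge is 1.531 m³/s and the smaller is 1.352 m³/s; the ratio is 1.13.

1.13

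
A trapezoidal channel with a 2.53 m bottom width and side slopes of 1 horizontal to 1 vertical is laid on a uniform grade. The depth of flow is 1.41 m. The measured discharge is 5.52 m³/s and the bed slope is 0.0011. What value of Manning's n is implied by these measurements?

n = 0.03

With bottom width b = 2.53 m and side slope z = 1: A = (b + zy)y = (2.53 + 1×1.41)×1.41 = 5.555 m²; P = b + 2y√(1+z²) = 2.53 + 2×1.41×1.414 = 6.518 m.
Hydraulic radius R = A/P = 5.555/6.518 = 0.8523 m.
Rearranging Manning's equation: n = (1/Q) A R^(2/3) S^(1/2) = (1/5.52) × 5.555 × 0.8523^(2/3) × √0.0011 = 0.03.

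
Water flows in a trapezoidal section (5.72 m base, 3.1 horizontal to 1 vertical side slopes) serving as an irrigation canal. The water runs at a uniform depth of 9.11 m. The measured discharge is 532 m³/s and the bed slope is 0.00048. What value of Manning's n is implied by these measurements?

With bottom width b = 5.72 m and side slope z = 3.1: A = (b + zy)y = (5.72 + 3.1×9.11)×9.11 = 309.4 m²; P = b + 2y√(1+z²) = 5.72 + 2×9.11×3.257 = 65.07 m.
Hydraulic radius R = A/P = 309.4/65.07 = 4.755 m.
Rearranging Manning's equation: n = (1/Q) A R^(2/3) S^(1/2) = (1/532) × 309.4 × 4.755^(2/3) × √0.00048 = 0.036.

n = 0.036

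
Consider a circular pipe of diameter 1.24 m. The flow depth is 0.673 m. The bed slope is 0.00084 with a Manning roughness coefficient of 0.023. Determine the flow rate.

For a circular section of diameter D = 1.24 m at depth y = 0.673 m, the central angle is θ = 2 arccos(1 − 2y/D) = 3.313 rad. Then A = (D²/8)(θ − sin θ) = 0.6695 m² and P = Dθ/2 = 2.054 m.
Hydraulic radius R = A/P = 0.6695/2.054 = 0.3259 m.
Manning's equation: Q = (1/n) A R^(2/3) S^(1/2) = (1/0.023) × 0.6695 × 0.3259^(2/3) × 0.00084^(1/2) = 0.4 m³/s.

Q = 0.4 m³/s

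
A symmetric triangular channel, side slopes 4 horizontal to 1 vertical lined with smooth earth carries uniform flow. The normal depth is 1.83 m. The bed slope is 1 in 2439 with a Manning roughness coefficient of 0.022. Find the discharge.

Q = 11.4 m³/s

For a triangular section with side slope z = 4: A = zy² = 4×1.83² = 13.4 m²; P = 2y√(1+z²) = 2×1.83×4.123 = 15.09 m.
Hydraulic radius R = A/P = 13.4/15.09 = 0.8877 m.
Manning's equation: Q = (1/n) A R^(2/3) S^(1/2) = (1/0.022) × 13.4 × 0.8877^(2/3) × 0.00041^(1/2) = 11.4 m³/s.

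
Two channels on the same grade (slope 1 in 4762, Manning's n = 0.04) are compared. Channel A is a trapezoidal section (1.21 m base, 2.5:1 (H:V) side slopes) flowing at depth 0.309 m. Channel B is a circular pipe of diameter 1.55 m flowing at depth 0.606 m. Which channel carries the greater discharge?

Channel A: With bottom width b = 1.21 m and side slope z = 2.5: A = (b + zy)y = (1.21 + 2.5×0.309)×0.309 = 0.6126 m²; P = b + 2y√(1+z²) = 1.21 + 2×0.309×2.693 = 2.874 m. Hydraulic radius R = A/P = 0.6126/2.874 = 0.2131 m. Q_A = (1/0.04)·0.6126·0.2131^(2/3)·√0.00021 = 0.07919 m³/s.
Channel B: For a circular section of diameter D = 1.55 m at depth y = 0.606 m, the central angle is θ = 2 arccos(1 − 2y/D) = 2.702 rad. Then A = (D²/8)(θ − sin θ) = 0.6836 m² and P = Dθ/2 = 2.094 m. Hydraulic radius R = A/P = 0.6836/2.094 = 0.3265 m. Q_B = (1/0.04)·0.6836·0.3265^(2/3)·√0.00021 = 0.1174 m³/s.
Q_A = 0.07919 m³/s vs Q_B = 0.1174 m³/s, so channel B carries more.

channel B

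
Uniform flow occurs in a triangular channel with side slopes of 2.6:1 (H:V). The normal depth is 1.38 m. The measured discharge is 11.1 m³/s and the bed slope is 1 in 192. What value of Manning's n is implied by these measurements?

n = 0.024

For a triangular section with side slope z = 2.6: A = zy² = 2.6×1.38² = 4.951 m²; P = 2y√(1+z²) = 2×1.38×2.786 = 7.688 m.
Hydraulic radius R = A/P = 4.951/7.688 = 0.644 m.
Rearranging Manning's equation: n = (1/Q) A R^(2/3) S^(1/2) = (1/11.1) × 4.951 × 0.644^(2/3) × √0.005208 = 0.024.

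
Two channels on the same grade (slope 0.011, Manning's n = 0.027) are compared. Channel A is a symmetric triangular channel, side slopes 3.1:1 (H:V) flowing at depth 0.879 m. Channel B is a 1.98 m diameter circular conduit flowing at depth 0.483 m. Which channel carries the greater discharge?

Channel A: For a triangular section with side slope z = 3.1: A = zy² = 3.1×0.879² = 2.395 m²; P = 2y√(1+z²) = 2×0.879×3.257 = 5.726 m. Hydraulic radius R = A/P = 2.395/5.726 = 0.4183 m. Q_A = (1/0.027)·2.395·0.4183^(2/3)·√0.011 = 5.204 m³/s.
Channel B: For a circular section of diameter D = 1.98 m at depth y = 0.483 m, the central angle is θ = 2 arccos(1 − 2y/D) = 2.066 rad. Then A = (D²/8)(θ − sin θ) = 0.5815 m² and P = Dθ/2 = 2.046 m. Hydraulic radius R = A/P = 0.5815/2.046 = 0.2843 m. Q_B = (1/0.027)·0.5815·0.2843^(2/3)·√0.011 = 0.9765 m³/s.
Q_A = 5.204 m³/s vs Q_B = 0.9765 m³/s, so channel A carries more.

channel A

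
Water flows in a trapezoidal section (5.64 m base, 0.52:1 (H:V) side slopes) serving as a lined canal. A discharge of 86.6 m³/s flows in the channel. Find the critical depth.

y_c = 2.65 m

At critical depth, Q² T / (g A³) = 1, i.e. A³/T = Q²/g = 86.6²/9.81 = 764.5.
At y = 3.07 m: A³/T = 1241 — over.
At y = 2.24 m: A³/T = 444.4 — short.
At y = 2.65 m: A³/T = 766.1 — matches.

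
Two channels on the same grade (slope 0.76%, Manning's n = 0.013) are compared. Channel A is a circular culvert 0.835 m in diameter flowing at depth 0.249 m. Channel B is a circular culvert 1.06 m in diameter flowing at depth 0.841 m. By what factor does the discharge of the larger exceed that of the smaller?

Channel A: For a circular section of diameter D = 0.835 m at depth y = 0.249 m, the central angle is θ = 2 arccos(1 − 2y/D) = 2.311 rad. Then A = (D²/8)(θ − sin θ) = 0.137 m² and P = Dθ/2 = 0.9647 m. Hydraulic radius R = A/P = 0.137/0.9647 = 0.142 m. Q_A = (1/0.013)·0.137·0.142^(2/3)·√0.0076 = 0.2501 m³/s.
Channel B: For a circular section of diameter D = 1.06 m at depth y = 0.841 m, the central angle is θ = 2 arccos(1 − 2y/D) = 4.396 rad. Then A = (D²/8)(θ − sin θ) = 0.7509 m² and P = Dθ/2 = 2.33 m. Hydraulic radius R = A/P = 0.7509/2.33 = 0.3223 m. Q_B = (1/0.013)·0.7509·0.3223^(2/3)·√0.0076 = 2.367 m³/s.
The larger discharge is 2.367 m³/s and the smaller is 0.2501 m³/s; the ratio is 9.46.

9.46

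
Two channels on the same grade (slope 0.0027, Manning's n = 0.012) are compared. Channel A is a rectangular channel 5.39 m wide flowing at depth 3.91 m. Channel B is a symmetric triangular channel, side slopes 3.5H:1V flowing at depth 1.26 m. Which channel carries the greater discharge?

channel A

Channel A: Flow area A = b·y = 5.39 × 3.91 = 21.07 m². Wetted perimeter P = b + 2y = 5.39 + 2×3.91 = 13.21 m. Hydraulic radius R = A/P = 21.07/13.21 = 1.595 m. Q_A = (1/0.012)·21.07·1.595^(2/3)·√0.0027 = 124.6 m³/s.
Channel B: For a triangular section with side slope z = 3.5: A = zy² = 3.5×1.26² = 5.557 m²; P = 2y√(1+z²) = 2×1.26×3.64 = 9.173 m. Hydraulic radius R = A/P = 5.557/9.173 = 0.6058 m. Q_B = (1/0.012)·5.557·0.6058^(2/3)·√0.0027 = 17.23 m³/s.
Q_A = 124.6 m³/s vs Q_B = 17.23 m³/s, so channel A carries more.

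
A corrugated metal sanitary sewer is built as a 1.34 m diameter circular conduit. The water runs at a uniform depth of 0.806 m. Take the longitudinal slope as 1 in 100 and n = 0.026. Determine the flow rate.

For a circular section of diameter D = 1.34 m at depth y = 0.806 m, the central angle is θ = 2 arccos(1 − 2y/D) = 3.55 rad. Then A = (D²/8)(θ − sin θ) = 0.8861 m² and P = Dθ/2 = 2.379 m.
Hydraulic radius R = A/P = 0.8861/2.379 = 0.3725 m.
Manning's equation: Q = (1/n) A R^(2/3) S^(1/2) = (1/0.026) × 0.8861 × 0.3725^(2/3) × 0.01^(1/2) = 1.76 m³/s.

Q = 1.76 m³/s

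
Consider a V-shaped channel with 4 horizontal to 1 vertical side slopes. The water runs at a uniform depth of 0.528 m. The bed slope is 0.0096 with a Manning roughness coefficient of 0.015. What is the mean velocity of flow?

For a triangular section with side slope z = 4: A = zy² = 4×0.528² = 1.115 m²; P = 2y√(1+z²) = 2×0.528×4.123 = 4.354 m.
Hydraulic radius R = A/P = 1.115/4.354 = 0.2561 m.
From Manning's equation, V = (1/n) R^(2/3) S^(1/2) = (1/0.015) × 0.2561^(2/3) × 0.0096^(1/2) = 2.63 m/s.

V = 2.63 m/s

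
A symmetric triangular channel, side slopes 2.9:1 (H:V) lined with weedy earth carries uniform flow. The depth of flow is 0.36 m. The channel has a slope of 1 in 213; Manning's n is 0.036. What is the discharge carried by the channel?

Q = 0.22 m³/s

For a triangular section with side slope z = 2.9: A = zy² = 2.9×0.36² = 0.3758 m²; P = 2y√(1+z²) = 2×0.36×3.068 = 2.209 m.
Hydraulic radius R = A/P = 0.3758/2.209 = 0.1702 m.
Manning's equation: Q = (1/n) A R^(2/3) S^(1/2) = (1/0.036) × 0.3758 × 0.1702^(2/3) × 0.004695^(1/2) = 0.22 m³/s.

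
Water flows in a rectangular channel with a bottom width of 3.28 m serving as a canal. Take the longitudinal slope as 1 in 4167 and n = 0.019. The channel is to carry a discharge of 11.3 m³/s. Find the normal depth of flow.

Manning's equation rearranged: A R^(2/3) = nQ / (1·√S) = 0.019 × 11.3 / (√0.00024) = 13.86.
Try y = 4.6 m: A R^(2/3) = 17.12 — over.
Try y = 3.85 m: A R^(2/3) = 13.86 — matches.

y_n = 3.85 m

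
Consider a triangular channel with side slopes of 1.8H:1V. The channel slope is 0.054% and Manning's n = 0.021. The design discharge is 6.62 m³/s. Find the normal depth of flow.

Manning's equation rearranged: A R^(2/3) = nQ / (1·√S) = 0.021 × 6.62 / (√0.00054) = 5.982.
At y = 2.26 m: A R^(2/3) = 9.119 — high.
At y = 1.93 m: A R^(2/3) = 5.986 — matches.

y_n = 1.93 m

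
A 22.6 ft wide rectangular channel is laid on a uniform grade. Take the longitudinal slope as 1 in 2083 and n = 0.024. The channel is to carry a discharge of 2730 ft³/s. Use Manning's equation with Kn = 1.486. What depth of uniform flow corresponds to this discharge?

Manning's equation rearranged: A R^(2/3) = nQ / (1.486·√S) = 0.024 × 2730 / (1.486 × √0.0004801) = 2012.
Trying y = 17.2 ft: A R^(2/3) = 1398 — short.
Trying y = 23.1 ft: A R^(2/3) = 2016 — ≈ 2012.

y_n = 23.1 ft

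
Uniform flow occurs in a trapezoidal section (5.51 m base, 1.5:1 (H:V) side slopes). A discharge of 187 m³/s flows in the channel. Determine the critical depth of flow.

y_c = 3.56 m

At critical depth, Q² T / (g A³) = 1, i.e. A³/T = Q²/g = 187²/9.81 = 3565.
At y = 2.79 m: A³/T = 1426 — too small.
At y = 3.56 m: A³/T = 3560 — matches.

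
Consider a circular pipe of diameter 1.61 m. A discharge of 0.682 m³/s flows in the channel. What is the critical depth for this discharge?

At critical depth, Q² T / (g A³) = 1, i.e. A³/T = Q²/g = 0.682²/9.81 = 0.04741.
Trying y = 0.277 m: A³/T = 0.01047 — short.
Trying y = 0.407 m: A³/T = 0.04722 — ≈ 0.04741.

y_c = 0.407 m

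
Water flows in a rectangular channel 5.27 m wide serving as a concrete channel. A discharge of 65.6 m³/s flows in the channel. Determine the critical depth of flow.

For a rectangular channel, critical depth y_c = (q²/g)^(1/3) where q = Q/b = 65.6/5.27 = 12.45 m²/s.
So y_c = (12.45²/9.81)^(1/3) = 2.51 m.

y_c = 2.51 m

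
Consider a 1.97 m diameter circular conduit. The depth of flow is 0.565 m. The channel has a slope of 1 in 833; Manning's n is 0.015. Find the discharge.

For a circular section of diameter D = 1.97 m at depth y = 0.565 m, the central angle is θ = 2 arccos(1 − 2y/D) = 2.261 rad. Then A = (D²/8)(θ − sin θ) = 0.7224 m² and P = Dθ/2 = 2.227 m.
Hydraulic radius R = A/P = 0.7224/2.227 = 0.3244 m.
Manning's equation: Q = (1/n) A R^(2/3) S^(1/2) = (1/0.015) × 0.7224 × 0.3244^(2/3) × 0.0012^(1/2) = 0.788 m³/s.

Q = 0.788 m³/s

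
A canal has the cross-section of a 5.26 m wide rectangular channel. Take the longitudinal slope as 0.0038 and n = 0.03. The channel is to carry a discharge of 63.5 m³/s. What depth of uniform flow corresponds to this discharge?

Manning's equation rearranged: A R^(2/3) = nQ / (1·√S) = 0.03 × 63.5 / (√0.0038) = 30.9.
Trying y = 3.46 m: A R^(2/3) = 23.79 — too small.
Trying y = 5.41 m: A R^(2/3) = 41.63 — too large.
Trying y = 4.25 m: A R^(2/3) = 30.89 — matches.

y_n = 4.25 m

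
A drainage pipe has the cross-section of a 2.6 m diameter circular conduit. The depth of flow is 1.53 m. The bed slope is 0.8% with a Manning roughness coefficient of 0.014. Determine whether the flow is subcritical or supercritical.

supercritical

For a circular section of diameter D = 2.6 m at depth y = 1.53 m, the central angle is θ = 2 arccos(1 − 2y/D) = 3.497 rad. Then A = (D²/8)(θ − sin θ) = 3.25 m² and P = Dθ/2 = 4.547 m.
Hydraulic radius R = A/P = 3.25/4.547 = 0.7147 m.
V = (1/n) R^(2/3) √S = (1/0.014) × 0.7147^(2/3) × √0.008 = 5.107 m/s. Hydraulic depth D_h = A/T = 3.25/2.559 = 1.27 m.
Froude number Fr = V/√(g·D_h) = 5.107/√(9.81×1.27) = 1.45, which is greater than 1, so the flow is supercritical.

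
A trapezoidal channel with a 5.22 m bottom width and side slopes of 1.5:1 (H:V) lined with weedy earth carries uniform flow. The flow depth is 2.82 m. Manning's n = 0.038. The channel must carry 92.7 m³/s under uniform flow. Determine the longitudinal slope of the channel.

With bottom width b = 5.22 m and side slope z = 1.5: A = (b + zy)y = (5.22 + 1.5×2.82)×2.82 = 26.65 m²; P = b + 2y√(1+z²) = 5.22 + 2×2.82×1.803 = 15.39 m.
Hydraulic radius R = A/P = 26.65/15.39 = 1.732 m.
From Manning's equation, S = [nQ / (1 A R^(2/3))]² = [0.038 × 92.7 / (1 × 26.65 × 1.732^(2/3))]² = 0.0084.

S = 0.0084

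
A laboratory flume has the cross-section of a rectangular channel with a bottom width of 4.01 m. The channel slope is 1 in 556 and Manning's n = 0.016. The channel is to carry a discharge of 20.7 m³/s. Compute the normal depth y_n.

Manning's equation rearranged: A R^(2/3) = nQ / (1·√S) = 0.016 × 20.7 / (√0.001799) = 7.81.
At y = 2.19 m: A R^(2/3) = 9.053 — over.
At y = 1.96 m: A R^(2/3) = 7.813 — close enough.

y_n = 1.96 m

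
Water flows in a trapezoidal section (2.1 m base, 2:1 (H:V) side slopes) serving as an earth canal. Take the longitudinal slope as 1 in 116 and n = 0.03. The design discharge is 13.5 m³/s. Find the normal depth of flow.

y_n = 1.2 m

Manning's equation rearranged: A R^(2/3) = nQ / (1·√S) = 0.03 × 13.5 / (√0.008621) = 4.362.
Trying y = 1.3 m: A R^(2/3) = 5.142 — over.
Trying y = 0.947 m: A R^(2/3) = 2.682 — short.
Trying y = 1.2 m: A R^(2/3) = 4.351 — matches.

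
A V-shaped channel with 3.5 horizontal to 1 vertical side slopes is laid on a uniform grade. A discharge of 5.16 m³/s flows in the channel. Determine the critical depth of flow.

At critical depth, Q² T / (g A³) = 1, i.e. A³/T = Q²/g = 5.16²/9.81 = 2.714.
Try y = 1.06 m: A³/T = 8.197 — high.
Try y = 0.708 m: A³/T = 1.09 — low.
Try y = 0.85 m: A³/T = 2.718 — ≈ 2.714.

y_c = 0.85 m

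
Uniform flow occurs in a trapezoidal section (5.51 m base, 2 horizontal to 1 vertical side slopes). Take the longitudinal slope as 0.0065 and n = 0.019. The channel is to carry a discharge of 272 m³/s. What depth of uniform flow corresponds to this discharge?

Manning's equation rearranged: A R^(2/3) = nQ / (1·√S) = 0.019 × 272 / (√0.0065) = 64.1.
At y = 3.99 m: A R^(2/3) = 93.92 — high.
At y = 2.58 m: A R^(2/3) = 37.89 — low.
At y = 3.33 m: A R^(2/3) = 64.04 — matches.

y_n = 3.33 m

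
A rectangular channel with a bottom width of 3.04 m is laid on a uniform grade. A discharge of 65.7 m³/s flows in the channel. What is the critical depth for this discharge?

y_c = 3.62 m

For a rectangular channel, critical depth y_c = (q²/g)^(1/3) where q = Q/b = 65.7/3.04 = 21.61 m²/s.
So y_c = (21.61²/9.81)^(1/3) = 3.62 m.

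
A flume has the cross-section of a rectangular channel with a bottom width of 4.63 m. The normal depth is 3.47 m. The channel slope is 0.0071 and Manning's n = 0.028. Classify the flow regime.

Flow area A = b·y = 4.63 × 3.47 = 16.07 m². Wetted perimeter P = b + 2y = 4.63 + 2×3.47 = 11.57 m.
Hydraulic radius R = A/P = 16.07/11.57 = 1.389 m.
V = (1/n) R^(2/3) √S = (1/0.028) × 1.389^(2/3) × √0.0071 = 3.746 m/s. Hydraulic depth D_h = A/T = 16.07/4.63 = 3.47 m.
Froude number Fr = V/√(g·D_h) = 3.746/√(9.81×3.47) = 0.642, which is less than 1, so the flow is subcritical.

subcritical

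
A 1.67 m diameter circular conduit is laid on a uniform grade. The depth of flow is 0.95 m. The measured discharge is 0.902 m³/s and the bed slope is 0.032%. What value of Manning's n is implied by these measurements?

For a circular section of diameter D = 1.67 m at depth y = 0.95 m, the central angle is θ = 2 arccos(1 − 2y/D) = 3.418 rad. Then A = (D²/8)(θ − sin θ) = 1.287 m² and P = Dθ/2 = 2.854 m.
Hydraulic radius R = A/P = 1.287/2.854 = 0.4508 m.
Rearranging Manning's equation: n = (1/Q) A R^(2/3) S^(1/2) = (1/0.902) × 1.287 × 0.4508^(2/3) × √0.00032 = 0.015.

n = 0.015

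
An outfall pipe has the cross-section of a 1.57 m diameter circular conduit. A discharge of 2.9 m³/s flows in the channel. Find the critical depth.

y_c = 0.87 m

At critical depth, Q² T / (g A³) = 1, i.e. A³/T = Q²/g = 2.9²/9.81 = 0.8573.
Try y = 0.71 m: A³/T = 0.3935 — low.
Try y = 0.96 m: A³/T = 1.247 — high.
Try y = 0.87 m: A³/T = 0.8555 — ≈ 0.8573.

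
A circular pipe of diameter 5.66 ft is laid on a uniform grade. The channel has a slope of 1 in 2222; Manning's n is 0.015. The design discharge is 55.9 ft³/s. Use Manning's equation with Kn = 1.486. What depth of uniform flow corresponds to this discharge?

y_n = 3.97 ft

Manning's equation rearranged: A R^(2/3) = nQ / (1.486·√S) = 0.015 × 55.9 / (1.486 × √0.00045) = 26.6.
Try y = 4.72 ft: A R^(2/3) = 32.19 — too large.
Try y = 2.72 ft: A R^(2/3) = 14.82 — too small.
Try y = 3.97 ft: A R^(2/3) = 26.62 — ≈ 26.6.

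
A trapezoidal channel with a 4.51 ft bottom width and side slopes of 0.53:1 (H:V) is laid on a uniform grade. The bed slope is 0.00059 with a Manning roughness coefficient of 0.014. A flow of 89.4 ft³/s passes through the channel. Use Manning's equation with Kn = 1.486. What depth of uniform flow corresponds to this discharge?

Manning's equation rearranged: A R^(2/3) = nQ / (1.486·√S) = 0.014 × 89.4 / (1.486 × √0.00059) = 34.68.
At y = 4.21 ft: A R^(2/3) = 45.37 — too large.
At y = 2.87 ft: A R^(2/3) = 23.41 — too small.
At y = 3.61 ft: A R^(2/3) = 34.67 — close enough.

y_n = 3.61 ft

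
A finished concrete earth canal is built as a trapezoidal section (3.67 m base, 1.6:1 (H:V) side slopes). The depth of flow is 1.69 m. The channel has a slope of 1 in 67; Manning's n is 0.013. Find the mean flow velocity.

With bottom width b = 3.67 m and side slope z = 1.6: A = (b + zy)y = (3.67 + 1.6×1.69)×1.69 = 10.77 m²; P = b + 2y√(1+z²) = 3.67 + 2×1.69×1.887 = 10.05 m.
Hydraulic radius R = A/P = 10.77/10.05 = 1.072 m.
From Manning's equation, V = (1/n) R^(2/3) S^(1/2) = (1/0.013) × 1.072^(2/3) × 0.01493^(1/2) = 9.84 m/s.

V = 9.84 m/s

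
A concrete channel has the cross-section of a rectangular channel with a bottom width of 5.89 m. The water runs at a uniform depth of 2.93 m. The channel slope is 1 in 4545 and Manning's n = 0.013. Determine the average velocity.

Flow area A = b·y = 5.89 × 2.93 = 17.26 m². Wetted perimeter P = b + 2y = 5.89 + 2×2.93 = 11.75 m.
Hydraulic radius R = A/P = 17.26/11.75 = 1.469 m.
From Manning's equation, V = (1/n) R^(2/3) S^(1/2) = (1/0.013) × 1.469^(2/3) × 0.00022^(1/2) = 1.47 m/s.

V = 1.47 m/s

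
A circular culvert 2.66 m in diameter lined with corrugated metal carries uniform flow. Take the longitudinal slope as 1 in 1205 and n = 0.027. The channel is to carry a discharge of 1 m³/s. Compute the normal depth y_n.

Manning's equation rearranged: A R^(2/3) = nQ / (1·√S) = 0.027 × 1 / (√0.0008299) = 0.9373.
At y = 0.938 m: A R^(2/3) = 1.129 — over.
At y = 0.85 m: A R^(2/3) = 0.9363 — ≈ 0.9373.

y_n = 0.85 m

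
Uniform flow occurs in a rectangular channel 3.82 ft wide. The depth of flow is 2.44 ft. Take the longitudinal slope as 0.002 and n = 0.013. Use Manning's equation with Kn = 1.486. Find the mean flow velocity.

V = 5.35 ft/s

Flow area A = b·y = 3.82 × 2.44 = 9.321 ft². Wetted perimeter P = b + 2y = 3.82 + 2×2.44 = 8.7 ft.
Hydraulic radius R = A/P = 9.321/8.7 = 1.071 ft.
From Manning's equation, V = (1.486/n) R^(2/3) S^(1/2) = (1.486/0.013) × 1.071^(2/3) × 0.002^(1/2) = 5.35 ft/s.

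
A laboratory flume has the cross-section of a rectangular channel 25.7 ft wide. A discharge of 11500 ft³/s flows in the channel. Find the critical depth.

For a rectangular channel, critical depth y_c = (q²/g)^(1/3) where q = Q/b = 11500/25.7 = 447.5 ft²/s.
So y_c = (447.5²/32.2)^(1/3) = 18.4 ft.

y_c = 18.4 ft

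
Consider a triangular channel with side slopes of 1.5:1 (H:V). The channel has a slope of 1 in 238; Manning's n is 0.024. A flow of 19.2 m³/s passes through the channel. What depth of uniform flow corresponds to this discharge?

y_n = 2.23 m

Manning's equation rearranged: A R^(2/3) = nQ / (1·√S) = 0.024 × 19.2 / (√0.004202) = 7.109.
At y = 2.79 m: A R^(2/3) = 12.9 — high.
At y = 1.99 m: A R^(2/3) = 5.237 — low.
At y = 2.23 m: A R^(2/3) = 7.096 — ≈ 7.109.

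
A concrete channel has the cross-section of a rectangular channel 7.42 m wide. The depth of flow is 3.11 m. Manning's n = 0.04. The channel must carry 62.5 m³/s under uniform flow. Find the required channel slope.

Flow area A = b·y = 7.42 × 3.11 = 23.08 m². Wetted perimeter P = b + 2y = 7.42 + 2×3.11 = 13.64 m.
Hydraulic radius R = A/P = 23.08/13.64 = 1.692 m.
From Manning's equation, S = [nQ / (1 A R^(2/3))]² = [0.04 × 62.5 / (1 × 23.08 × 1.692^(2/3))]² = 0.00582.

S = 0.00582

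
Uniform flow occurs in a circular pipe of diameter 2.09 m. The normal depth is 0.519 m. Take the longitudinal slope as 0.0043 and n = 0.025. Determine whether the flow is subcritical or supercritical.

subcritical

For a circular section of diameter D = 2.09 m at depth y = 0.519 m, the central angle is θ = 2 arccos(1 − 2y/D) = 2.087 rad. Then A = (D²/8)(θ − sin θ) = 0.6644 m² and P = Dθ/2 = 2.181 m.
Hydraulic radius R = A/P = 0.6644/2.181 = 0.3047 m.
V = (1/n) R^(2/3) √S = (1/0.025) × 0.3047^(2/3) × √0.0043 = 1.188 m/s. Hydraulic depth D_h = A/T = 0.6644/1.806 = 0.3679 m.
Froude number Fr = V/√(g·D_h) = 1.188/√(9.81×0.3679) = 0.625, which is less than 1, so the flow is subcritical.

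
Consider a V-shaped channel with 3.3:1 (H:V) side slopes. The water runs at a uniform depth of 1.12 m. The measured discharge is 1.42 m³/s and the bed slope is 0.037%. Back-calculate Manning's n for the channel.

For a triangular section with side slope z = 3.3: A = zy² = 3.3×1.12² = 4.14 m²; P = 2y√(1+z²) = 2×1.12×3.448 = 7.724 m.
Hydraulic radius R = A/P = 4.14/7.724 = 0.5359 m.
Rearranging Manning's equation: n = (1/Q) A R^(2/3) S^(1/2) = (1/1.42) × 4.14 × 0.5359^(2/3) × √0.00037 = 0.037.

n = 0.037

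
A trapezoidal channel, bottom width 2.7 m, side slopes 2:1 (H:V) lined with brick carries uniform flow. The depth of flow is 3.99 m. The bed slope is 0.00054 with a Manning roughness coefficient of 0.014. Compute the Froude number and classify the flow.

With bottom width b = 2.7 m and side slope z = 2: A = (b + zy)y = (2.7 + 2×3.99)×3.99 = 42.61 m²; P = b + 2y√(1+z²) = 2.7 + 2×3.99×2.236 = 20.54 m.
Hydraulic radius R = A/P = 42.61/20.54 = 2.074 m.
V = (1/n) R^(2/3) √S = (1/0.014) × 2.074^(2/3) × √0.00054 = 2.7 m/s. Hydraulic depth D_h = A/T = 42.61/18.66 = 2.284 m.
Froude number Fr = V/√(g·D_h) = 2.7/√(9.81×2.284) = 0.57, which is less than 1, so the flow is subcritical.

subcritical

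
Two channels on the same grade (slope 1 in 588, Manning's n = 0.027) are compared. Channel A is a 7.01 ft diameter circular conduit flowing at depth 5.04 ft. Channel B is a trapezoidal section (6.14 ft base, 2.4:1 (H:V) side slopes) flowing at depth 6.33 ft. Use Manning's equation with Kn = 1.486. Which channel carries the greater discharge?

Channel A: For a circular section of diameter D = 7.01 ft at depth y = 5.04 ft, the central angle is θ = 2 arccos(1 − 2y/D) = 4.048 rad. Then A = (D²/8)(θ − sin θ) = 29.7 ft² and P = Dθ/2 = 14.19 ft. Hydraulic radius R = A/P = 29.7/14.19 = 2.093 ft. Q_A = (1.486/0.027)·29.7·2.093^(2/3)·√0.001701 = 110.3 ft³/s.
Channel B: With bottom width b = 6.14 ft and side slope z = 2.4: A = (b + zy)y = (6.14 + 2.4×6.33)×6.33 = 135 ft²; P = b + 2y√(1+z²) = 6.14 + 2×6.33×2.6 = 39.06 ft. Hydraulic radius R = A/P = 135/39.06 = 3.457 ft. Q_B = (1.486/0.027)·135·3.457^(2/3)·√0.001701 = 700.8 ft³/s.
Q_A = 110.3 ft³/s vs Q_B = 700.8 ft³/s, so channel B carries more.

channel B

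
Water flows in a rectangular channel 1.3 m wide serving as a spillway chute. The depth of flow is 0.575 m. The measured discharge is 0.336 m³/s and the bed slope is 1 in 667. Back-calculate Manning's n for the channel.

n = 0.039

Flow area A = b·y = 1.3 × 0.575 = 0.7475 m². Wetted perimeter P = b + 2y = 1.3 + 2×0.575 = 2.45 m.
Hydraulic radius R = A/P = 0.7475/2.45 = 0.3051 m.
Rearranging Manning's equation: n = (1/Q) A R^(2/3) S^(1/2) = (1/0.336) × 0.7475 × 0.3051^(2/3) × √0.001499 = 0.039.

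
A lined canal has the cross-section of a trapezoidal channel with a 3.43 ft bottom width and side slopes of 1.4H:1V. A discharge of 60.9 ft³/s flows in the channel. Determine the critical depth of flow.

At critical depth, Q² T / (g A³) = 1, i.e. A³/T = Q²/g = 60.9²/32.2 = 115.2.
Trying y = 1.47 ft: A³/T = 69.58 — low.
Trying y = 1.69 ft: A³/T = 115.1 — ≈ 115.2.

y_c = 1.69 ft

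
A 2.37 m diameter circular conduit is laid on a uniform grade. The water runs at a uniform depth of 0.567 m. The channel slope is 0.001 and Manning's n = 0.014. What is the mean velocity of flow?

For a circular section of diameter D = 2.37 m at depth y = 0.567 m, the central angle is θ = 2 arccos(1 − 2y/D) = 2.044 rad. Then A = (D²/8)(θ − sin θ) = 0.8105 m² and P = Dθ/2 = 2.423 m.
Hydraulic radius R = A/P = 0.8105/2.423 = 0.3346 m.
From Manning's equation, V = (1/n) R^(2/3) S^(1/2) = (1/0.014) × 0.3346^(2/3) × 0.001^(1/2) = 1.09 m/s.

V = 1.09 m/s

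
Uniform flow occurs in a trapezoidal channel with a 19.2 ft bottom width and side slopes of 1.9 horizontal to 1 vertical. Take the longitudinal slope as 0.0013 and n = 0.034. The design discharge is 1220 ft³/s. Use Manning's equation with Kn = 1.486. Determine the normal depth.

Manning's equation rearranged: A R^(2/3) = nQ / (1.486·√S) = 0.034 × 1220 / (1.486 × √0.0013) = 774.2.
Try y = 5.6 ft: A R^(2/3) = 411.5 — too small.
Try y = 7.77 ft: A R^(2/3) = 773.7 — ≈ 774.2.

y_n = 7.77 ft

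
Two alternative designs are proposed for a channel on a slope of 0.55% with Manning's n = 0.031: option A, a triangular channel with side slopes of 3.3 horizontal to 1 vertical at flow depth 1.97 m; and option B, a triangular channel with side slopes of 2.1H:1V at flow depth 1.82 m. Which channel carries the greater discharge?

Channel A: For a triangular section with side slope z = 3.3: A = zy² = 3.3×1.97² = 12.81 m²; P = 2y√(1+z²) = 2×1.97×3.448 = 13.59 m. Hydraulic radius R = A/P = 12.81/13.59 = 0.9427 m. Q_A = (1/0.031)·12.81·0.9427^(2/3)·√0.0055 = 29.46 m³/s.
Channel B: For a triangular section with side slope z = 2.1: A = zy² = 2.1×1.82² = 6.956 m²; P = 2y√(1+z²) = 2×1.82×2.326 = 8.466 m. Hydraulic radius R = A/P = 6.956/8.466 = 0.8216 m. Q_B = (1/0.031)·6.956·0.8216^(2/3)·√0.0055 = 14.6 m³/s.
Q_A = 29.46 m³/s vs Q_B = 14.6 m³/s, so channel A carries more.

channel A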